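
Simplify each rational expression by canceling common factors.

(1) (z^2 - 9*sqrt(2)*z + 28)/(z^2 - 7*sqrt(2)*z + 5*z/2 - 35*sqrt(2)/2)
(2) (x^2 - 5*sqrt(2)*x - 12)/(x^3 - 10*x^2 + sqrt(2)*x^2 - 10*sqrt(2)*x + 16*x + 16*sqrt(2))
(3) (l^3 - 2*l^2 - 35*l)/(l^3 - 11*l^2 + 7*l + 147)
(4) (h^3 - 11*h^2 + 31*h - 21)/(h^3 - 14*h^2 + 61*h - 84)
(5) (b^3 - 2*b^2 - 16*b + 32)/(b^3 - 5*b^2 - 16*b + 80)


(1) = (2*z - 4*sqrt(2))/(2*z + 5)
(2) = (x - 6*sqrt(2))/(x^2 - 10*x + 16)
(3) = (l^2 + 5*l)/(l^2 - 4*l - 21)
(4) = (h - 1)/(h - 4)
(5) = (b - 2)/(b - 5)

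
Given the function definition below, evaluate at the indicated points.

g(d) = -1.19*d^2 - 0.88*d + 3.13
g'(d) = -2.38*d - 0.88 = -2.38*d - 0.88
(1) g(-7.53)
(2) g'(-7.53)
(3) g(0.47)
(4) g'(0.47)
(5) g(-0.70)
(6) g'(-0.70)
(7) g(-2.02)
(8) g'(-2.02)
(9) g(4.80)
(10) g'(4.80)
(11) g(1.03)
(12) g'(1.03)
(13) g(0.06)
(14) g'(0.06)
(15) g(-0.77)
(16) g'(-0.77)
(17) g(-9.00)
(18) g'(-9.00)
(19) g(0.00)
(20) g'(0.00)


(1) = -57.72
(2) = 17.04
(3) = 2.45
(4) = -2.00
(5) = 3.16
(6) = 0.79
(7) = 0.05
(8) = 3.93
(9) = -28.51
(10) = -12.30
(11) = 0.96
(12) = -3.33
(13) = 3.07
(14) = -1.02
(15) = 3.10
(16) = 0.95
(17) = -85.34
(18) = 20.54
(19) = 3.13
(20) = -0.88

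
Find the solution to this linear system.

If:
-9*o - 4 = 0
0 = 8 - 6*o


Then:
No Solution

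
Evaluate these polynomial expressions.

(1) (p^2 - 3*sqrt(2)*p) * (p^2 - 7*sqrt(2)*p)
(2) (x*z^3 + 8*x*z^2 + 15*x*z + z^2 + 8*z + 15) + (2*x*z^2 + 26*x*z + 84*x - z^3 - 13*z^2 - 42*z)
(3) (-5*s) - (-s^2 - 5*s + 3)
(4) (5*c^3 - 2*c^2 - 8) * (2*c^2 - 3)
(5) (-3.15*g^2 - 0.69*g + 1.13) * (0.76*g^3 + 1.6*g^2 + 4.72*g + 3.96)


(1) = p^4 - 10*sqrt(2)*p^3 + 42*p^2
(2) = x*z^3 + 10*x*z^2 + 41*x*z + 84*x - z^3 - 12*z^2 - 34*z + 15
(3) = s^2 - 3
(4) = 10*c^5 - 4*c^4 - 15*c^3 - 10*c^2 + 24
(5) = -2.394*g^5 - 5.5644*g^4 - 15.1132*g^3 - 13.9228*g^2 + 2.6012*g + 4.4748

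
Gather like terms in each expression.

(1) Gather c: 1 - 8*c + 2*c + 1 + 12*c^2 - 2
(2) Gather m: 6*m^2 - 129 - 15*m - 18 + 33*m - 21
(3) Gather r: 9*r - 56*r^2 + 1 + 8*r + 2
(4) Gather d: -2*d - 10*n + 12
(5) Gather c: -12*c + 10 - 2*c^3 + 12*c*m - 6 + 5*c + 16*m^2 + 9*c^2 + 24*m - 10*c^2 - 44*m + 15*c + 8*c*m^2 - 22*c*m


(1) = 12*c^2 - 6*c
(2) = 6*m^2 + 18*m - 168
(3) = -56*r^2 + 17*r + 3
(4) = -2*d - 10*n + 12
(5) = -2*c^3 - c^2 + c*(8*m^2 - 10*m + 8) + 16*m^2 - 20*m + 4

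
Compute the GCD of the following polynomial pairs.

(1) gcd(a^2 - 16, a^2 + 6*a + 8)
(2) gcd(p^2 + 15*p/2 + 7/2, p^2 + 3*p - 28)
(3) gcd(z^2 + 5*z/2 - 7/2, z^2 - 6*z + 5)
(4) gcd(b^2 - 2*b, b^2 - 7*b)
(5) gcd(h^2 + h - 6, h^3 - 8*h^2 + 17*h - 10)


(1) = gcd((a - 4)*(a + 4), (a + 2)*(a + 4)) = a + 4
(2) = gcd((p + 1/2)*(p + 7), (p - 4)*(p + 7)) = p + 7
(3) = gcd((z - 1)*(z + 7/2), (z - 5)*(z - 1)) = z - 1
(4) = b
(5) = h - 2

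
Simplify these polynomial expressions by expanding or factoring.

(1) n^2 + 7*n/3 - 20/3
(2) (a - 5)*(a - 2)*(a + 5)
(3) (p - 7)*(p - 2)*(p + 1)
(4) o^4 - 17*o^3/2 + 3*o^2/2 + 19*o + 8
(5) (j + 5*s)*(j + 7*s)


(1) = (n - 5/3)*(n + 4)
(2) = a^3 - 2*a^2 - 25*a + 50
(3) = p^3 - 8*p^2 + 5*p + 14
(4) = (o - 8)*(o - 2)*(o + 1/2)*(o + 1)
(5) = j^2 + 12*j*s + 35*s^2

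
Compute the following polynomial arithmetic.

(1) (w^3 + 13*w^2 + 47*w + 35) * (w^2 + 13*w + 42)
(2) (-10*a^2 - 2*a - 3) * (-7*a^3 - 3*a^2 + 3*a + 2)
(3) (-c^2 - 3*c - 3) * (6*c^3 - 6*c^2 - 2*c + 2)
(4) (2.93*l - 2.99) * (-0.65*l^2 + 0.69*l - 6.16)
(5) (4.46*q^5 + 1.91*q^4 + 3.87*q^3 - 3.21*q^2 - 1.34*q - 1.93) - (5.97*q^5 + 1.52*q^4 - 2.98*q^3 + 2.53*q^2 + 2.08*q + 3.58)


(1) = w^5 + 26*w^4 + 258*w^3 + 1192*w^2 + 2429*w + 1470
(2) = 70*a^5 + 44*a^4 - 3*a^3 - 17*a^2 - 13*a - 6
(3) = -6*c^5 - 12*c^4 + 2*c^3 + 22*c^2 - 6
(4) = -1.9045*l^3 + 3.9652*l^2 - 20.1119*l + 18.4184
(5) = -1.51*q^5 + 0.39*q^4 + 6.85*q^3 - 5.74*q^2 - 3.42*q - 5.51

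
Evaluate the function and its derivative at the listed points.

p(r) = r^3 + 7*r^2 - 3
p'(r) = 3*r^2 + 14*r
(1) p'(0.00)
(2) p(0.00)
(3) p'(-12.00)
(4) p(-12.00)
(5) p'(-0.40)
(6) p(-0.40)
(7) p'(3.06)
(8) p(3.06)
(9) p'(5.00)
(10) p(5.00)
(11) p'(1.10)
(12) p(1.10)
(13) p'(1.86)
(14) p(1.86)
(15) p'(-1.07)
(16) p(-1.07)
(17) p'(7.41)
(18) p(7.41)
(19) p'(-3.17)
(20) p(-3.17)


(1) = 0.00
(2) = -3.00
(3) = 264.00
(4) = -723.00
(5) = -5.12
(6) = -1.94
(7) = 70.93
(8) = 91.20
(9) = 145.00
(10) = 297.00
(11) = 19.03
(12) = 6.80
(13) = 36.42
(14) = 27.65
(15) = -11.55
(16) = 3.79
(17) = 268.46
(18) = 788.23
(19) = -14.23
(20) = 35.49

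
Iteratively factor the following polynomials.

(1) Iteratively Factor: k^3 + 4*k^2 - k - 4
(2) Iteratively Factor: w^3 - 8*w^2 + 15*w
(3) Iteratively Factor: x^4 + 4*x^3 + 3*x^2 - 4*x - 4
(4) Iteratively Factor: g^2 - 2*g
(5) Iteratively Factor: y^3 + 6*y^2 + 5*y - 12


(1) = (k + 4)*(k^2 - 1) = (k - 1)*(k + 4)*(k + 1)
(2) = (w)*(w^2 - 8*w + 15) = w*(w - 3)*(w - 5)
(3) = (x + 1)*(x^3 + 3*x^2 - 4) = (x - 1)*(x + 1)*(x^2 + 4*x + 4) = (x - 1)*(x + 1)*(x + 2)*(x + 2)
(4) = (g)*(g - 2)
(5) = (y + 4)*(y^2 + 2*y - 3) = (y + 3)*(y + 4)*(y - 1)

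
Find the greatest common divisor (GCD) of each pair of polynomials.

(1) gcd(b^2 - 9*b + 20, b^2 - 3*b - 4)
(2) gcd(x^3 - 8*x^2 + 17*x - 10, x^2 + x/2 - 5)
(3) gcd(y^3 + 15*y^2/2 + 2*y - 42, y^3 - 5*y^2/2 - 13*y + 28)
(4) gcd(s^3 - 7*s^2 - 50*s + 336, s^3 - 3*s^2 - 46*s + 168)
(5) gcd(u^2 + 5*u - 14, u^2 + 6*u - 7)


(1) = gcd((b - 5)*(b - 4), (b - 4)*(b + 1)) = b - 4
(2) = gcd((x - 5)*(x - 2)*(x - 1), (x - 2)*(x + 5/2)) = x - 2
(3) = gcd((y - 2)*(y + 7/2)*(y + 6), (y - 4)*(y - 2)*(y + 7/2)) = y^2 + 3*y/2 - 7
(4) = gcd((s - 8)*(s - 6)*(s + 7), (s - 6)*(s - 4)*(s + 7)) = s^2 + s - 42
(5) = u + 7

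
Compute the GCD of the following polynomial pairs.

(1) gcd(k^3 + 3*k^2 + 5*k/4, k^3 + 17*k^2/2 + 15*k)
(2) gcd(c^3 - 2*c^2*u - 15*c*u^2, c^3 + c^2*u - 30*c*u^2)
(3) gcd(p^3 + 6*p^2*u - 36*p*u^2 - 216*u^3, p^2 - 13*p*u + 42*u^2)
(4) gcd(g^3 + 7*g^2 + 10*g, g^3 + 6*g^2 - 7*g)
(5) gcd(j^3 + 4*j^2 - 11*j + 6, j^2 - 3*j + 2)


(1) = gcd(k*(k + 1/2)*(k + 5/2), k*(k + 5/2)*(k + 6)) = k^2 + 5*k/2
(2) = -c^2 + 5*c*u
(3) = gcd((p - 6*u)*(p + 6*u)^2, (p - 7*u)*(p - 6*u)) = p - 6*u
(4) = gcd(g*(g + 2)*(g + 5), g*(g - 1)*(g + 7)) = g
(5) = gcd((j - 1)^2*(j + 6), (j - 2)*(j - 1)) = j - 1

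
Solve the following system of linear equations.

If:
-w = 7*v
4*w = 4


Then:
v = -1/7
w = 1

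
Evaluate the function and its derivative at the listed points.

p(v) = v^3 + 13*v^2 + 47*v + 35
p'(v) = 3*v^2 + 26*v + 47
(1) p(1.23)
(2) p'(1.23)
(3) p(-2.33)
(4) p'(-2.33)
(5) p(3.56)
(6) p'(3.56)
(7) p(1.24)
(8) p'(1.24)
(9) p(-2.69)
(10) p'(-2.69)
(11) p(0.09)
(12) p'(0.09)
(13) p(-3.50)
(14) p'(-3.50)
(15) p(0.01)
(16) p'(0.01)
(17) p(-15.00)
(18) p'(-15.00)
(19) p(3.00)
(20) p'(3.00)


(1) = 114.34
(2) = 83.52
(3) = -16.58
(4) = 2.71
(5) = 412.19
(6) = 177.58
(7) = 115.18
(8) = 83.85
(9) = -16.83
(10) = -1.23
(11) = 39.34
(12) = 49.36
(13) = -13.12
(14) = -7.25
(15) = 35.47
(16) = 47.26
(17) = -1120.00
(18) = 332.00
(19) = 320.00
(20) = 152.00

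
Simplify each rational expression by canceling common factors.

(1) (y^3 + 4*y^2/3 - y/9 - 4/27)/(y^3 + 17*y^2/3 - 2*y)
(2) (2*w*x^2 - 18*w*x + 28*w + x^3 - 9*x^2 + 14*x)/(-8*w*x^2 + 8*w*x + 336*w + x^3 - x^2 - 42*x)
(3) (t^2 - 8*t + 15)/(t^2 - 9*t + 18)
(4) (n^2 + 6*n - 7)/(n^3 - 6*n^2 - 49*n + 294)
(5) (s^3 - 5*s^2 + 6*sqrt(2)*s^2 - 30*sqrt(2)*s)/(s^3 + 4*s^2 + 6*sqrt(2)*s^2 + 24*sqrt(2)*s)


(1) = (9*y^2 + 15*y + 4)/(9*y^2 + 54*y)
(2) = (2*w*x - 4*w + x^2 - 2*x)/(-8*w*x - 48*w + x^2 + 6*x)
(3) = (t - 5)/(t - 6)
(4) = (n - 1)/(n^2 - 13*n + 42)
(5) = (s - 5)/(s + 4)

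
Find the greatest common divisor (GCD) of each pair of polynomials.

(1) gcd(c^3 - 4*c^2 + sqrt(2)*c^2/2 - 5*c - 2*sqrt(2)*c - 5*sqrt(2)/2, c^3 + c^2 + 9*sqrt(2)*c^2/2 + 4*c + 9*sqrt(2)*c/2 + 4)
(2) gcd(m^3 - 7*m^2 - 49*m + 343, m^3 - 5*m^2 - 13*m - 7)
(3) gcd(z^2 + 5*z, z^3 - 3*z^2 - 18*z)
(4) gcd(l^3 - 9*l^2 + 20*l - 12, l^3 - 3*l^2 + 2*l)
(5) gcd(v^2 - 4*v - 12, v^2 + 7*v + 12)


(1) = gcd((c - 5)*(c + 1)*(c + sqrt(2)/2), (c + 1)*(c + sqrt(2)/2)*(c + 4*sqrt(2))) = c^2 + c*(sqrt(2)/2 + 1) + sqrt(2)/2
(2) = m - 7
(3) = gcd(z*(z + 5), z*(z - 6)*(z + 3)) = z
(4) = gcd((l - 6)*(l - 2)*(l - 1), l*(l - 2)*(l - 1)) = l^2 - 3*l + 2
(5) = gcd((v - 6)*(v + 2), (v + 3)*(v + 4)) = 1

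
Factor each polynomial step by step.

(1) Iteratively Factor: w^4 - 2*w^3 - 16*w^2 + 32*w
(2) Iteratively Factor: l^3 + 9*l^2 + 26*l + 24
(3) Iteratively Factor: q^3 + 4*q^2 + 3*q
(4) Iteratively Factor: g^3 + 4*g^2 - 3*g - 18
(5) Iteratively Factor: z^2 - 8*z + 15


(1) = (w - 2)*(w^3 - 16*w) = (w - 4)*(w - 2)*(w^2 + 4*w) = (w - 4)*(w - 2)*(w + 4)*(w)
(2) = (l + 3)*(l^2 + 6*l + 8) = (l + 3)*(l + 4)*(l + 2)
(3) = (q)*(q^2 + 4*q + 3) = q*(q + 3)*(q + 1)
(4) = (g + 3)*(g^2 + g - 6) = (g - 2)*(g + 3)*(g + 3)
(5) = (z - 3)*(z - 5)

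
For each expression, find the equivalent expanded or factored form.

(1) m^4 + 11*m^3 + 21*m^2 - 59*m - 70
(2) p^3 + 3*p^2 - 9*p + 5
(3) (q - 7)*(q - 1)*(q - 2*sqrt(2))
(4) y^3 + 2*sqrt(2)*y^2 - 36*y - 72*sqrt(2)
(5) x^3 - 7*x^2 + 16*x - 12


(1) = (m - 2)*(m + 1)*(m + 5)*(m + 7)
(2) = (p - 1)^2*(p + 5)
(3) = q^3 - 8*q^2 - 2*sqrt(2)*q^2 + 7*q + 16*sqrt(2)*q - 14*sqrt(2)
(4) = (y - 6)*(y + 6)*(y + 2*sqrt(2))
(5) = (x - 3)*(x - 2)^2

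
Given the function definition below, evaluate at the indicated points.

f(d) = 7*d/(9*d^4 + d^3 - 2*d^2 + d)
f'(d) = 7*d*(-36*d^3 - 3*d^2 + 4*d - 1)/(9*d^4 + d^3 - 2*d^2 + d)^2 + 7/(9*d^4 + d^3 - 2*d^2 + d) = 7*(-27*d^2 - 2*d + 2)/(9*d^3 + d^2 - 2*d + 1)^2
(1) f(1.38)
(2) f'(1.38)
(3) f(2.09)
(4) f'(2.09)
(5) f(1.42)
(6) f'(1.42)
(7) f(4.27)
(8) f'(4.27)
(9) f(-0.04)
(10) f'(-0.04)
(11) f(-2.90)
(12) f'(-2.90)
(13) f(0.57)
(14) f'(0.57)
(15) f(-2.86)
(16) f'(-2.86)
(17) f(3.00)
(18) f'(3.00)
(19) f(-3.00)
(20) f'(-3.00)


(1) = 0.29
(2) = -0.64
(3) = 0.08
(4) = -0.12
(5) = 0.27
(6) = -0.57
(7) = 0.01
(8) = -0.01
(9) = 6.48
(10) = 12.20
(11) = -0.03
(12) = -0.04
(13) = 3.78
(14) = -16.15
(15) = -0.04
(16) = -0.04
(17) = 0.03
(18) = -0.03
(19) = -0.03
(20) = -0.03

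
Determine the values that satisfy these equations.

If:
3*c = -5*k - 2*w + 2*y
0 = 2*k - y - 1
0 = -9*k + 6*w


Then:
c = -2*y/3 - 4/3
k = y/2 + 1/2
w = 3*y/4 + 3/4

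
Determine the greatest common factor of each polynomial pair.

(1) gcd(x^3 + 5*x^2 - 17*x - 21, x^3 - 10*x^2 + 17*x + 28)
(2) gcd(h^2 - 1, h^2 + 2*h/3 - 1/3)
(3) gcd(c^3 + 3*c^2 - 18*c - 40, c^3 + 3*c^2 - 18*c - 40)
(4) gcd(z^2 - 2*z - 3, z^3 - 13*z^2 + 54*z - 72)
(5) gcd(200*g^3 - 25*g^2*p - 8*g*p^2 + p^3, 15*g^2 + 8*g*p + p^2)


(1) = x + 1
(2) = gcd((h - 1)*(h + 1), (h - 1/3)*(h + 1)) = h + 1
(3) = gcd((c - 4)*(c + 2)*(c + 5), (c - 4)*(c + 2)*(c + 5)) = c^3 + 3*c^2 - 18*c - 40
(4) = gcd((z - 3)*(z + 1), (z - 6)*(z - 4)*(z - 3)) = z - 3
(5) = gcd((-8*g + p)*(-5*g + p)*(5*g + p), (3*g + p)*(5*g + p)) = 5*g + p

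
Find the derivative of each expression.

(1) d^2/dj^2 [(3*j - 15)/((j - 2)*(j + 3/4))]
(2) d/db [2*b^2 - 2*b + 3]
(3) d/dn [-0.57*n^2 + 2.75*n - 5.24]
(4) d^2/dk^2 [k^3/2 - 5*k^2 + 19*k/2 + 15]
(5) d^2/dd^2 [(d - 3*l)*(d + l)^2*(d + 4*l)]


(1) = 24*(16*j^3 - 240*j^2 + 372*j - 275)/(64*j^6 - 240*j^5 + 12*j^4 + 595*j^3 - 18*j^2 - 540*j - 216)
(2) = 4*b - 2
(3) = 2.75 - 1.14*n
(4) = 3*k - 10
(5) = 12*d^2 + 18*d*l - 18*l^2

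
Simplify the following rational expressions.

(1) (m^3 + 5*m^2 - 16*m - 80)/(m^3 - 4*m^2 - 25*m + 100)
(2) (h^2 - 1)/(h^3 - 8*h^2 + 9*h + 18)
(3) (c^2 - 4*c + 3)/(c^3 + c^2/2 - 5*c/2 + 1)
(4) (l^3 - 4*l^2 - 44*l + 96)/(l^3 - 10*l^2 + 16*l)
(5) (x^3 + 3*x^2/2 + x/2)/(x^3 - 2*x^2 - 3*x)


(1) = (m + 4)/(m - 5)
(2) = (h - 1)/(h^2 - 9*h + 18)
(3) = (2*c - 6)/(2*c^2 + 3*c - 2)
(4) = (l + 6)/l
(5) = (2*x + 1)/(2*x - 6)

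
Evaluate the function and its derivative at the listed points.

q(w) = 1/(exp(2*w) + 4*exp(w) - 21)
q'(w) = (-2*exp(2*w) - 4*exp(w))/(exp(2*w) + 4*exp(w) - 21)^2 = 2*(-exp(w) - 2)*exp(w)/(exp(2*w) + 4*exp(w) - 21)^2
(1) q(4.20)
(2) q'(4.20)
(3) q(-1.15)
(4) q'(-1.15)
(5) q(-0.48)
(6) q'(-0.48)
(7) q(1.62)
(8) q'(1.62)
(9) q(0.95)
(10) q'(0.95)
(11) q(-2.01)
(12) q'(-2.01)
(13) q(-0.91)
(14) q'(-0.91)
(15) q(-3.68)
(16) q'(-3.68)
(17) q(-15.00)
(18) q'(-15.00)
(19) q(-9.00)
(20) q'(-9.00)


(1) = 0.00
(2) = -0.00
(3) = -0.05
(4) = -0.00
(5) = -0.06
(6) = -0.01
(7) = 0.04
(8) = -0.12
(9) = -0.25
(10) = -1.50
(11) = -0.05
(12) = -0.00
(13) = -0.05
(14) = -0.01
(15) = -0.05
(16) = -0.00
(17) = -0.05
(18) = -0.00
(19) = -0.05
(20) = -0.00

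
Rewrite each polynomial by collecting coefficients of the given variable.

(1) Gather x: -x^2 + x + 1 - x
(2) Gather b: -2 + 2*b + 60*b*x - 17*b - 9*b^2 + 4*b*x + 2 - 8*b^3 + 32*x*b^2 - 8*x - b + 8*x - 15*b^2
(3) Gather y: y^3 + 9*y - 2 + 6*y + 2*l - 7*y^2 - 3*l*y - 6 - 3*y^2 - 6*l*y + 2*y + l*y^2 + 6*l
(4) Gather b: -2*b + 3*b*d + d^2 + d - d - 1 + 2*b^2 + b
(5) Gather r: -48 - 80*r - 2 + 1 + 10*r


(1) = 1 - x^2
(2) = -8*b^3 + b^2*(32*x - 24) + b*(64*x - 16)
(3) = 8*l + y^3 + y^2*(l - 10) + y*(17 - 9*l) - 8
(4) = 2*b^2 + b*(3*d - 1) + d^2 - 1
(5) = -70*r - 49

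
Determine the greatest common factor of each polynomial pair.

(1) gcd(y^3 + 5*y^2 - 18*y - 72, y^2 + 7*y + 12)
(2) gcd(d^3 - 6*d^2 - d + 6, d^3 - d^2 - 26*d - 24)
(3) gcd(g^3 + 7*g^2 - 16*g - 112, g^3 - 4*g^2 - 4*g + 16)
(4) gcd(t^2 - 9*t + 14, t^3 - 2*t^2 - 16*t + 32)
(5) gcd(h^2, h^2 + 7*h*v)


(1) = gcd((y - 4)*(y + 3)*(y + 6), (y + 3)*(y + 4)) = y + 3
(2) = gcd((d - 6)*(d - 1)*(d + 1), (d - 6)*(d + 1)*(d + 4)) = d^2 - 5*d - 6
(3) = g - 4
(4) = gcd((t - 7)*(t - 2), (t - 4)*(t - 2)*(t + 4)) = t - 2
(5) = h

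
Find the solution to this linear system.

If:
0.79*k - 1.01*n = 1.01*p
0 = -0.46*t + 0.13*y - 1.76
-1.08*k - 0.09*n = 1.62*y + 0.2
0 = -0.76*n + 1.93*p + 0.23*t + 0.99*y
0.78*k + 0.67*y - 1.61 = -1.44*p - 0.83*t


Then:
k = 5.02
n = 1.11
p = 2.82
t = -4.82
y = -3.53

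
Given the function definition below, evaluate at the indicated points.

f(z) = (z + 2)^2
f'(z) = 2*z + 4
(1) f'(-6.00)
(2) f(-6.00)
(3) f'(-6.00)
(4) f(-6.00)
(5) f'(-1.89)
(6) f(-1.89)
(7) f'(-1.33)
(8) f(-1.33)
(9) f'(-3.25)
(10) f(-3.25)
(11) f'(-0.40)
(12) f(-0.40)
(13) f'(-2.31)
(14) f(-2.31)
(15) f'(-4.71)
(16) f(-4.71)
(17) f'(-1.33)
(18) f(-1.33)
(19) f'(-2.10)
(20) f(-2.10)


(1) = -8.00
(2) = 16.00
(3) = -8.00
(4) = 16.00
(5) = 0.22
(6) = 0.01
(7) = 1.34
(8) = 0.45
(9) = -2.50
(10) = 1.56
(11) = 3.20
(12) = 2.56
(13) = -0.62
(14) = 0.10
(15) = -5.42
(16) = 7.34
(17) = 1.34
(18) = 0.45
(19) = -0.20
(20) = 0.01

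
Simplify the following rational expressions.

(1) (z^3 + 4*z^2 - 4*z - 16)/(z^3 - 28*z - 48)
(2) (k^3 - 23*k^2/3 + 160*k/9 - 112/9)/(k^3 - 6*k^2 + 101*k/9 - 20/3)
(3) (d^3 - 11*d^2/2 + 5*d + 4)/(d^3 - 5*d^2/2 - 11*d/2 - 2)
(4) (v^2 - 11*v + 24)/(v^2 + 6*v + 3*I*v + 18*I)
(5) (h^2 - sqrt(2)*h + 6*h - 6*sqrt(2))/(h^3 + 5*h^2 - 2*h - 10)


(1) = (z - 2)/(z - 6)
(2) = (3*k^2 - 19*k + 28)/(3*k^2 - 14*k + 15)
(3) = (d - 2)/(d + 1)
(4) = (v^2 - 11*v + 24)/(v^2 + v*(6 + 3*I) + 18*I)
(5) = (h + 6)/(h^2 + h*(sqrt(2) + 5) + 5*sqrt(2))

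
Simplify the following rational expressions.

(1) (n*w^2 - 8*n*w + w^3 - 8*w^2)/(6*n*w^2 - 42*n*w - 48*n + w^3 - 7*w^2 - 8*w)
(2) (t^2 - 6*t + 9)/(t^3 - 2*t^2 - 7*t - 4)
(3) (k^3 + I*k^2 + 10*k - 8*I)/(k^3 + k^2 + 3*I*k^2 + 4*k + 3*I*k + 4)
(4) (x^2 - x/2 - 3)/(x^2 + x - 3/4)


(1) = (n*w + w^2)/(6*n*w + 6*n + w^2 + w)
(2) = (t^2 - 6*t + 9)/(t^3 - 2*t^2 - 7*t - 4)
(3) = (k - 2*I)/(k + 1)
(4) = (2*x - 4)/(2*x - 1)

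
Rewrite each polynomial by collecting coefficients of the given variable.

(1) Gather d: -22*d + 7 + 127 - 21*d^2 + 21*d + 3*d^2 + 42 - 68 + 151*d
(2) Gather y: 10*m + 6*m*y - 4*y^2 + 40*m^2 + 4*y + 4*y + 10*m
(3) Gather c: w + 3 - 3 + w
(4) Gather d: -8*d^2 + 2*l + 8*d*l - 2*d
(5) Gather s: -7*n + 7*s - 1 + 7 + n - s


(1) = -18*d^2 + 150*d + 108
(2) = 40*m^2 + 20*m - 4*y^2 + y*(6*m + 8)
(3) = 2*w
(4) = -8*d^2 + d*(8*l - 2) + 2*l
(5) = -6*n + 6*s + 6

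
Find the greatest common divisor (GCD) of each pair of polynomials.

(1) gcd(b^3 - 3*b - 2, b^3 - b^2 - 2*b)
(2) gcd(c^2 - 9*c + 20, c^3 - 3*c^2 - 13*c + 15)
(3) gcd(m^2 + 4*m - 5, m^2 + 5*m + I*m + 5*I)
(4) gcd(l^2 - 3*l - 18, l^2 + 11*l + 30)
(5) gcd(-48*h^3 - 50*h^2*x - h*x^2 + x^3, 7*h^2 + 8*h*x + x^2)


(1) = gcd((b - 2)*(b + 1)^2, b*(b - 2)*(b + 1)) = b^2 - b - 2
(2) = c - 5
(3) = gcd((m - 1)*(m + 5), (m + 5)*(m + I)) = m + 5
(4) = 1
(5) = h + x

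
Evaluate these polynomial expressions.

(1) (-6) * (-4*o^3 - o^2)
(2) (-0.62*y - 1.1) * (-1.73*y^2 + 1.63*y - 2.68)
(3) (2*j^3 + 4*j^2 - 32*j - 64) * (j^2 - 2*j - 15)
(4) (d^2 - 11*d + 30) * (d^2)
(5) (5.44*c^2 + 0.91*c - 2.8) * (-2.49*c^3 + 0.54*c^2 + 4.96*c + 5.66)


(1) = 24*o^3 + 6*o^2
(2) = 1.0726*y^3 + 0.8924*y^2 - 0.1314*y + 2.948
(3) = 2*j^5 - 70*j^3 - 60*j^2 + 608*j + 960
(4) = d^4 - 11*d^3 + 30*d^2
(5) = -13.5456*c^5 + 0.6717*c^4 + 34.4458*c^3 + 33.792*c^2 - 8.7374*c - 15.848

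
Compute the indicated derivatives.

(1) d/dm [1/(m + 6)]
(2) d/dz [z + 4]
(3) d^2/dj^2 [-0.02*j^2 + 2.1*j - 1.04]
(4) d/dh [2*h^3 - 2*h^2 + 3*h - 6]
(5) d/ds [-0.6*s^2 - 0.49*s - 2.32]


(1) = -1/(m + 6)^2
(2) = 1
(3) = -0.0400000000000000
(4) = 6*h^2 - 4*h + 3
(5) = -1.2*s - 0.49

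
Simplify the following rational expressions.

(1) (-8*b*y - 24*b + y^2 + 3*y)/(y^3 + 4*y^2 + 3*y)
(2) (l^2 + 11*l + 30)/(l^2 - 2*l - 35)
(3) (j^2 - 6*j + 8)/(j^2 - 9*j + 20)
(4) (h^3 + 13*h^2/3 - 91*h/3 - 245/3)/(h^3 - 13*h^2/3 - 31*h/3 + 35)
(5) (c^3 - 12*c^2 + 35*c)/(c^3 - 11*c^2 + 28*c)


(1) = (-8*b + y)/(y^2 + y)
(2) = (l + 6)/(l - 7)
(3) = (j - 2)/(j - 5)
(4) = (3*h^2 + 28*h + 49)/(3*h^2 + 2*h - 21)
(5) = (c - 5)/(c - 4)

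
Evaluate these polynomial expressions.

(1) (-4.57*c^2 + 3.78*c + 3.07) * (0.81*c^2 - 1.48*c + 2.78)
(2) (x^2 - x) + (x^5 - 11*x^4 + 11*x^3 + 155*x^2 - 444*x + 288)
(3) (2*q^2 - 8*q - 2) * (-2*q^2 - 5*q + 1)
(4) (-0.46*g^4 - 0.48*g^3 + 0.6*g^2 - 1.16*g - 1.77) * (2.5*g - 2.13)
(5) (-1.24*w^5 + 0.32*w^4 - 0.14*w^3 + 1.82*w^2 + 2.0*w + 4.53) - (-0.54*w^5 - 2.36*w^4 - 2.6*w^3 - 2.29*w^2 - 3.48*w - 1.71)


(1) = -3.7017*c^4 + 9.8254*c^3 - 15.8123*c^2 + 5.9648*c + 8.5346
(2) = x^5 - 11*x^4 + 11*x^3 + 156*x^2 - 445*x + 288
(3) = -4*q^4 + 6*q^3 + 46*q^2 + 2*q - 2
(4) = -1.15*g^5 - 0.2202*g^4 + 2.5224*g^3 - 4.178*g^2 - 1.9542*g + 3.7701
(5) = -0.7*w^5 + 2.68*w^4 + 2.46*w^3 + 4.11*w^2 + 5.48*w + 6.24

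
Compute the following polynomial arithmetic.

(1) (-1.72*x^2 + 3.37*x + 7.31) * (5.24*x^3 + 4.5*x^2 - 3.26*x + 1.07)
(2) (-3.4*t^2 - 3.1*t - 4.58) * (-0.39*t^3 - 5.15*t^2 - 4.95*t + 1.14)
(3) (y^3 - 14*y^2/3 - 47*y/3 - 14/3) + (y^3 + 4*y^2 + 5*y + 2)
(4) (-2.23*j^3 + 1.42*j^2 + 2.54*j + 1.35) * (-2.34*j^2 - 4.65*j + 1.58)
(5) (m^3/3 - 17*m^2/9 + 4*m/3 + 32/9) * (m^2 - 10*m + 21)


(1) = -9.0128*x^5 + 9.9188*x^4 + 59.0766*x^3 + 20.0684*x^2 - 20.2247*x + 7.8217
(2) = 1.326*t^5 + 18.719*t^4 + 34.5812*t^3 + 35.056*t^2 + 19.137*t - 5.2212
(3) = 2*y^3 - 2*y^2/3 - 32*y/3 - 8/3
(4) = 5.2182*j^5 + 7.0467*j^4 - 16.07*j^3 - 12.7264*j^2 - 2.2643*j + 2.133
(5) = m^5/3 - 47*m^4/9 + 245*m^3/9 - 445*m^2/9 - 68*m/9 + 224/3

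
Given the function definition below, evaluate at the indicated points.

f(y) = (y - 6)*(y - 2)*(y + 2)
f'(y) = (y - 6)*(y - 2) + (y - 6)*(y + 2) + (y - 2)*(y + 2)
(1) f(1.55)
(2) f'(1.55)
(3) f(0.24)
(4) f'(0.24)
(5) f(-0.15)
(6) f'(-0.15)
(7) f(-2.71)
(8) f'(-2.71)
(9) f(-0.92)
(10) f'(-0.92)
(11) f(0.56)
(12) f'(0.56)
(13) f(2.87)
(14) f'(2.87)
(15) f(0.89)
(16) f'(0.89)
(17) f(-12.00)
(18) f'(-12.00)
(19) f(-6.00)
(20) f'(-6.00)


(1) = 7.11
(2) = -15.39
(3) = 22.71
(4) = -6.71
(5) = 24.46
(6) = -2.13
(7) = -29.13
(8) = 50.55
(9) = 21.82
(10) = 9.58
(11) = 20.05
(12) = -9.78
(13) = -13.26
(14) = -13.73
(15) = 16.39
(16) = -12.30
(17) = -2520.00
(18) = 572.00
(19) = -384.00
(20) = 176.00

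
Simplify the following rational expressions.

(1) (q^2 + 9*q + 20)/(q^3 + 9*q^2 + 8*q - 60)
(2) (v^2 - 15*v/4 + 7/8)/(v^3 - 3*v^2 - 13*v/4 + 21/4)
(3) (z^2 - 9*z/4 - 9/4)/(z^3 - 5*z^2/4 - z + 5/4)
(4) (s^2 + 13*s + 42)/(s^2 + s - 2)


(1) = (q + 4)/(q^2 + 4*q - 12)
(2) = (4*v - 1)/(4*v^2 + 2*v - 6)
(3) = (4*z^2 - 9*z - 9)/(4*z^3 - 5*z^2 - 4*z + 5)
(4) = (s^2 + 13*s + 42)/(s^2 + s - 2)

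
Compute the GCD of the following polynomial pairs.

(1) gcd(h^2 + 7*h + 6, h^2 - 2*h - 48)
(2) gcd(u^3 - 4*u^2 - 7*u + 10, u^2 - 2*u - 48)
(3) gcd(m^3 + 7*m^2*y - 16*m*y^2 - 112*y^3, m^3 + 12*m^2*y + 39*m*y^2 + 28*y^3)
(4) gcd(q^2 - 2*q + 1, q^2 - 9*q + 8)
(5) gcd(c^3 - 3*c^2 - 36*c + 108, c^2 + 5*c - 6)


(1) = h + 6
(2) = gcd((u - 5)*(u - 1)*(u + 2), (u - 8)*(u + 6)) = 1
(3) = gcd((m - 4*y)*(m + 4*y)*(m + 7*y), (m + y)*(m + 4*y)*(m + 7*y)) = m^2 + 11*m*y + 28*y^2
(4) = gcd((q - 1)^2, (q - 8)*(q - 1)) = q - 1
(5) = c + 6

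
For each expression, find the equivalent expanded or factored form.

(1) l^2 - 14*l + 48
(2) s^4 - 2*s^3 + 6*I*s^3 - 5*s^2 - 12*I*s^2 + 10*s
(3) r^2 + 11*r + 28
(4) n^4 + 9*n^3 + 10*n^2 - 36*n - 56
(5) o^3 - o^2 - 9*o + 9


(1) = (l - 8)*(l - 6)
(2) = s*(s - 2)*(s + I)*(s + 5*I)
(3) = (r + 4)*(r + 7)
(4) = (n - 2)*(n + 2)^2*(n + 7)
(5) = (o - 3)*(o - 1)*(o + 3)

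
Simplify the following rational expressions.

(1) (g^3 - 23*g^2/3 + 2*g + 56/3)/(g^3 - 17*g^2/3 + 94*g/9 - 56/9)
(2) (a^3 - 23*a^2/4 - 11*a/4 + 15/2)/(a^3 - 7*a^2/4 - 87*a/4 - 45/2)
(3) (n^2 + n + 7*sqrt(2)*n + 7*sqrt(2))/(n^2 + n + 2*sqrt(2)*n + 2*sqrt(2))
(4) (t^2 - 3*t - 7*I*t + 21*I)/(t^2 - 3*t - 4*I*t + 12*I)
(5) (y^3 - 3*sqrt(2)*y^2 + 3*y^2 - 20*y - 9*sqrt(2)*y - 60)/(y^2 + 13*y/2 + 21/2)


(1) = (9*g^2 - 51*g - 84)/(9*g^2 - 33*g + 28)
(2) = (a - 1)/(a + 3)
(3) = (n + 7*sqrt(2))/(n + 2*sqrt(2))
(4) = (t - 7*I)/(t - 4*I)
(5) = (2*y^2 - 6*sqrt(2)*y - 40)/(2*y + 7)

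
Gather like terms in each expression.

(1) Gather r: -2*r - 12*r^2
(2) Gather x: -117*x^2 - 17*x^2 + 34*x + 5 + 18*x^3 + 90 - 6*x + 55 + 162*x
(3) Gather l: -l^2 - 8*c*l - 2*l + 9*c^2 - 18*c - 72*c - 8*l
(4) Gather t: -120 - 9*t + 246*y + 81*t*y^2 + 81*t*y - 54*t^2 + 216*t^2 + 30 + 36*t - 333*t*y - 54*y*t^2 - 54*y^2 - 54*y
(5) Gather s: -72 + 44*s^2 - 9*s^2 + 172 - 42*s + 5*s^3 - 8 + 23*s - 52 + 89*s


(1) = -12*r^2 - 2*r
(2) = 18*x^3 - 134*x^2 + 190*x + 150
(3) = 9*c^2 - 90*c - l^2 + l*(-8*c - 10)
(4) = t^2*(162 - 54*y) + t*(81*y^2 - 252*y + 27) - 54*y^2 + 192*y - 90
(5) = 5*s^3 + 35*s^2 + 70*s + 40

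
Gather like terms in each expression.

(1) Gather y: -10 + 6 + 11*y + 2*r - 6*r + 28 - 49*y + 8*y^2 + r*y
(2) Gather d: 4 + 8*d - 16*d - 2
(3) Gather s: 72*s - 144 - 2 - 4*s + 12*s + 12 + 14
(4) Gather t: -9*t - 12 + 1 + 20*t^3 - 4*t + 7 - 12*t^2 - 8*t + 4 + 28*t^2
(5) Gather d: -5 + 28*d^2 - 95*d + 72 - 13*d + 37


(1) = -4*r + 8*y^2 + y*(r - 38) + 24
(2) = 2 - 8*d
(3) = 80*s - 120
(4) = 20*t^3 + 16*t^2 - 21*t
(5) = 28*d^2 - 108*d + 104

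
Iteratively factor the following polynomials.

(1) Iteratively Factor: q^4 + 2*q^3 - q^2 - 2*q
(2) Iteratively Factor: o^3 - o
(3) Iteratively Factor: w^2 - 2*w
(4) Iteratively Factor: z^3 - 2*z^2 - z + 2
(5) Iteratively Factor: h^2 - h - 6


(1) = (q + 1)*(q^3 + q^2 - 2*q) = (q + 1)*(q + 2)*(q^2 - q) = q*(q + 1)*(q + 2)*(q - 1)
(2) = (o - 1)*(o^2 + o) = o*(o - 1)*(o + 1)
(3) = (w)*(w - 2)
(4) = (z - 1)*(z^2 - z - 2) = (z - 2)*(z - 1)*(z + 1)
(5) = (h + 2)*(h - 3)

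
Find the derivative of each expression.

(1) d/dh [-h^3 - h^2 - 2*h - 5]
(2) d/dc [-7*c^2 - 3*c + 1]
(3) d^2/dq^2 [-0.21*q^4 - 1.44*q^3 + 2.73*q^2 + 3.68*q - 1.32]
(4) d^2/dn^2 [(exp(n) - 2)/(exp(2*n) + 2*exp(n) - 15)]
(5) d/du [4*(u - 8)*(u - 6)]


(1) = -3*h^2 - 2*h - 2
(2) = -14*c - 3
(3) = -2.52*q^2 - 8.64*q + 5.46
(4) = (exp(4*n) - 10*exp(3*n) + 78*exp(2*n) - 98*exp(n) + 165)*exp(n)/(exp(6*n) + 6*exp(5*n) - 33*exp(4*n) - 172*exp(3*n) + 495*exp(2*n) + 1350*exp(n) - 3375)
(5) = 8*u - 56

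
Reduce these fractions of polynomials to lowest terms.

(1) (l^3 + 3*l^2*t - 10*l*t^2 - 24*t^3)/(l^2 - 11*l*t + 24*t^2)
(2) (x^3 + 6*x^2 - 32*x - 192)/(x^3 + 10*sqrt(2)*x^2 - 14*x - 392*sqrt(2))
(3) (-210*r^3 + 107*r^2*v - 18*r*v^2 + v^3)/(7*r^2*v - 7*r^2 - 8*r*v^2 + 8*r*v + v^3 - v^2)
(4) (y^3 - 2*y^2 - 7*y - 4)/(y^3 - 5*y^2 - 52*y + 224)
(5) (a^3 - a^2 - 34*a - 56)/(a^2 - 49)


(1) = (-l^2 - 6*l*t - 8*t^2)/(-l + 8*t)
(2) = (x^2 + x*(4*sqrt(2) + 6) + 24*sqrt(2))/(x^2 + 14*sqrt(2)*x + 98)
(3) = (-30*r^2 + 11*r*v - v^2)/(r*v - r - v^2 + v)
(4) = (y^2 + 2*y + 1)/(y^2 - y - 56)
(5) = (a^2 + 6*a + 8)/(a + 7)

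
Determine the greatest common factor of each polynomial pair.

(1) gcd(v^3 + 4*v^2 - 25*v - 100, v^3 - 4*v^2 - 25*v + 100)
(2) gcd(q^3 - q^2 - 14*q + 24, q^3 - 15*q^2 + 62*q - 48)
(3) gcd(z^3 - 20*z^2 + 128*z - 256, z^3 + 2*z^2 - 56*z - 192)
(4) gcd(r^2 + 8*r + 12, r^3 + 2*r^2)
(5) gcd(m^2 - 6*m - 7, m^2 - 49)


(1) = v^2 - 25
(2) = gcd((q - 3)*(q - 2)*(q + 4), (q - 8)*(q - 6)*(q - 1)) = 1
(3) = gcd((z - 8)^2*(z - 4), (z - 8)*(z + 4)*(z + 6)) = z - 8
(4) = gcd((r + 2)*(r + 6), r^2*(r + 2)) = r + 2
(5) = m - 7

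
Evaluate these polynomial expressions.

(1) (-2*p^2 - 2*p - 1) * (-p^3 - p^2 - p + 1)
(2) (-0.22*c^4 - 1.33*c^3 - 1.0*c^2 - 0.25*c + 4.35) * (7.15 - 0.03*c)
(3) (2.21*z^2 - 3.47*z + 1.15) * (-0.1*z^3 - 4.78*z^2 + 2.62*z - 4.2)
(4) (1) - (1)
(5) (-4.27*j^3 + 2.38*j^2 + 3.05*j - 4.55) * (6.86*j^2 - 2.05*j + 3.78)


(1) = 2*p^5 + 4*p^4 + 5*p^3 + p^2 - p - 1
(2) = 0.0066*c^5 - 1.5331*c^4 - 9.4795*c^3 - 7.1425*c^2 - 1.918*c + 31.1025
(3) = -0.221*z^5 - 10.2168*z^4 + 22.2618*z^3 - 23.8704*z^2 + 17.587*z - 4.83
(4) = 0
(5) = -29.2922*j^5 + 25.0803*j^4 - 0.0966*j^3 - 28.4691*j^2 + 20.8565*j - 17.199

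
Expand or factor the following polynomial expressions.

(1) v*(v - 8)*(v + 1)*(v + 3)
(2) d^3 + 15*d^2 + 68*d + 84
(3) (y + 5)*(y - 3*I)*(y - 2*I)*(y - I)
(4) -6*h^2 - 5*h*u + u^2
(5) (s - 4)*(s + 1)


(1) = v^4 - 4*v^3 - 29*v^2 - 24*v
(2) = (d + 2)*(d + 6)*(d + 7)
(3) = y^4 + 5*y^3 - 6*I*y^3 - 11*y^2 - 30*I*y^2 - 55*y + 6*I*y + 30*I
(4) = (-6*h + u)*(h + u)
(5) = s^2 - 3*s - 4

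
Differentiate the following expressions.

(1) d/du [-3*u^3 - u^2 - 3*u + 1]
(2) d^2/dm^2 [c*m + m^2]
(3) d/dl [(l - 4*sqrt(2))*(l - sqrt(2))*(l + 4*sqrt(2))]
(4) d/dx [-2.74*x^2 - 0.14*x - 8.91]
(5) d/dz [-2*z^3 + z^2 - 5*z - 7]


(1) = -9*u^2 - 2*u - 3
(2) = 2
(3) = 3*l^2 - 2*sqrt(2)*l - 32
(4) = -5.48*x - 0.14
(5) = -6*z^2 + 2*z - 5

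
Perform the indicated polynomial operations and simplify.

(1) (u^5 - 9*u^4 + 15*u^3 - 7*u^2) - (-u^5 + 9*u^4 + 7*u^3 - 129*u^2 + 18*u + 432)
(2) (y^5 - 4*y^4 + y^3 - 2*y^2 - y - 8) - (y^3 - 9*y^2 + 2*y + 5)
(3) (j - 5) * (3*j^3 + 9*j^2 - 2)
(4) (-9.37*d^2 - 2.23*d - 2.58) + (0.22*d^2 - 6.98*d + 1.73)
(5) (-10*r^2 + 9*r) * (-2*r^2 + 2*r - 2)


(1) = 2*u^5 - 18*u^4 + 8*u^3 + 122*u^2 - 18*u - 432
(2) = y^5 - 4*y^4 + 7*y^2 - 3*y - 13
(3) = 3*j^4 - 6*j^3 - 45*j^2 - 2*j + 10
(4) = -9.15*d^2 - 9.21*d - 0.85
(5) = 20*r^4 - 38*r^3 + 38*r^2 - 18*r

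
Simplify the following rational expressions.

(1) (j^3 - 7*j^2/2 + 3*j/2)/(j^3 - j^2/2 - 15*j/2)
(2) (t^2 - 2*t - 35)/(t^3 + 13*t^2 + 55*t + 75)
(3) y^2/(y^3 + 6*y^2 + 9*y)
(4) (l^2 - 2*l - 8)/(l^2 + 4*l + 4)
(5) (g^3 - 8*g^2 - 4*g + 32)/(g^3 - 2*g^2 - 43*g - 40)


(1) = (2*j - 1)/(2*j + 5)
(2) = (t - 7)/(t^2 + 8*t + 15)
(3) = y/(y^2 + 6*y + 9)
(4) = (l - 4)/(l + 2)
(5) = (g^2 - 4)/(g^2 + 6*g + 5)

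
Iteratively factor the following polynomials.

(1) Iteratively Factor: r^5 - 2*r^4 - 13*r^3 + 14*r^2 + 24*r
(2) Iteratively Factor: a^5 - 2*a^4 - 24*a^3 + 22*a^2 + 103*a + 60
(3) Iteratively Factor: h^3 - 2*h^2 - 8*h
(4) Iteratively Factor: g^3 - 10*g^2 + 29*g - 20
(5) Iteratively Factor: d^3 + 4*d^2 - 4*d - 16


(1) = (r)*(r^4 - 2*r^3 - 13*r^2 + 14*r + 24) = r*(r + 1)*(r^3 - 3*r^2 - 10*r + 24) = r*(r - 4)*(r + 1)*(r^2 + r - 6) = r*(r - 4)*(r - 2)*(r + 1)*(r + 3)
(2) = (a + 1)*(a^4 - 3*a^3 - 21*a^2 + 43*a + 60) = (a - 3)*(a + 1)*(a^3 - 21*a - 20) = (a - 3)*(a + 1)*(a + 4)*(a^2 - 4*a - 5) = (a - 5)*(a - 3)*(a + 1)*(a + 4)*(a + 1)
(3) = (h + 2)*(h^2 - 4*h) = (h - 4)*(h + 2)*(h)
(4) = (g - 4)*(g^2 - 6*g + 5) = (g - 4)*(g - 1)*(g - 5)
(5) = (d + 4)*(d^2 - 4) = (d - 2)*(d + 4)*(d + 2)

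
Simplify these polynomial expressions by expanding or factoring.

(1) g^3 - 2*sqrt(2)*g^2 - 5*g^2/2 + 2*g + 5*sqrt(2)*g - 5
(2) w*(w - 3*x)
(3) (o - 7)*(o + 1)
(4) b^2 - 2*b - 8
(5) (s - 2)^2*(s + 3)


(1) = (g - 5/2)*(g - sqrt(2))^2
(2) = w^2 - 3*w*x
(3) = o^2 - 6*o - 7
(4) = (b - 4)*(b + 2)
(5) = s^3 - s^2 - 8*s + 12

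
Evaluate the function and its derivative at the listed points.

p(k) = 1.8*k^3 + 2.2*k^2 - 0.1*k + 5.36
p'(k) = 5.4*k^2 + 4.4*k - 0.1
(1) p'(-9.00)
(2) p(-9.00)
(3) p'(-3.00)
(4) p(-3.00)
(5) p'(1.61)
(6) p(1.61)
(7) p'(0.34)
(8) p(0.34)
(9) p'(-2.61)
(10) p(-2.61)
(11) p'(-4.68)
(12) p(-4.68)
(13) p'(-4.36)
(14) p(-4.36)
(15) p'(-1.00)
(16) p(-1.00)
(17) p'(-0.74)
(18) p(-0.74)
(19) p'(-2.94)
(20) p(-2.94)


(1) = 397.70
(2) = -1127.74
(3) = 35.30
(4) = -23.14
(5) = 20.98
(6) = 18.41
(7) = 2.02
(8) = 5.65
(9) = 25.20
(10) = -11.40
(11) = 97.58
(12) = -130.49
(13) = 83.37
(14) = -101.57
(15) = 0.90
(16) = 5.86
(17) = -0.40
(18) = 5.91
(19) = 33.64
(20) = -21.07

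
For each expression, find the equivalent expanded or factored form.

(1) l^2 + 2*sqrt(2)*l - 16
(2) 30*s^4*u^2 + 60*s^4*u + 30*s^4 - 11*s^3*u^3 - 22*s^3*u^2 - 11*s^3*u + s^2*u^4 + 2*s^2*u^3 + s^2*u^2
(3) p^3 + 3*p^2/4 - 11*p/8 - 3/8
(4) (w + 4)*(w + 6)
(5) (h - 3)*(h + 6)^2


(1) = (l - 2*sqrt(2))*(l + 4*sqrt(2))
(2) = (-6*s + u)*(-5*s + u)*(s*u + s)^2
(3) = (p - 1)*(p + 1/4)*(p + 3/2)
(4) = w^2 + 10*w + 24
(5) = h^3 + 9*h^2 - 108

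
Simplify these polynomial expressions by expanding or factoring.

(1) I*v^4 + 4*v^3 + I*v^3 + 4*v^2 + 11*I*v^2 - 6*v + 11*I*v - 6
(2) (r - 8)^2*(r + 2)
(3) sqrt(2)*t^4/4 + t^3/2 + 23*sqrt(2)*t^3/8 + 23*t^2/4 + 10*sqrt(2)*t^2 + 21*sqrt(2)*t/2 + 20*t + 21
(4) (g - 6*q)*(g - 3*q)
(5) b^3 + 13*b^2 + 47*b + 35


(1) = (v - 6*I)*(v + I)^2*(I*v + I)
(2) = r^3 - 14*r^2 + 32*r + 128
(3) = (t/2 + sqrt(2)/2)*(t + 7/2)*(t + 6)*(sqrt(2)*t/2 + sqrt(2))
(4) = g^2 - 9*g*q + 18*q^2
(5) = (b + 1)*(b + 5)*(b + 7)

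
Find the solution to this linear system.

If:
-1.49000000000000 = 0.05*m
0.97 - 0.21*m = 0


Then:
No Solution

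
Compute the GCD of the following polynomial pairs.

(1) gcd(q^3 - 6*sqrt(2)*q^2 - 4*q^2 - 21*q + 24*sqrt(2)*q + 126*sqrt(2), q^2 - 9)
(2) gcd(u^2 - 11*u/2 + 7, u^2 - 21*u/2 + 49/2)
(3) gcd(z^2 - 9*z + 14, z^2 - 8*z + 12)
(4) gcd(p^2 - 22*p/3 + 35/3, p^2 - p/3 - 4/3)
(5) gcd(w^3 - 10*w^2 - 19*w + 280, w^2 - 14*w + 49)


(1) = q + 3
(2) = u - 7/2
(3) = gcd((z - 7)*(z - 2), (z - 6)*(z - 2)) = z - 2
(4) = gcd((p - 5)*(p - 7/3), (p - 4/3)*(p + 1)) = 1
(5) = w - 7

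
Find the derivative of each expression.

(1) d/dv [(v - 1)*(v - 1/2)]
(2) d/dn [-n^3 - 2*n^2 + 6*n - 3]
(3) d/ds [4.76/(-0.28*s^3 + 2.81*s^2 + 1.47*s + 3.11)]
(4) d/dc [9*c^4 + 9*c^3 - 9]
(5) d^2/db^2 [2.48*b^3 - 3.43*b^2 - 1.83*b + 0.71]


(1) = 2*v - 3/2
(2) = -3*n^2 - 4*n + 6
(3) = (3.9984*s^2 - 26.7512*s - 6.9972)/(-0.28*s^3 + 2.81*s^2 + 1.47*s + 3.11)^2
(4) = c^2*(36*c + 27)
(5) = 14.88*b - 6.86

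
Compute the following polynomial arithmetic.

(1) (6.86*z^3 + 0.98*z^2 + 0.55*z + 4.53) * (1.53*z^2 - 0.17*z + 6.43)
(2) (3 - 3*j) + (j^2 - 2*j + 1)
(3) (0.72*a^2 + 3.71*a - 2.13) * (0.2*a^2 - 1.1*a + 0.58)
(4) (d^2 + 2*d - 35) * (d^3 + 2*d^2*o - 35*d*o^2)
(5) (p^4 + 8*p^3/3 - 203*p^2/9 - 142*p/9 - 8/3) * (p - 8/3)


(1) = 10.4958*z^5 + 0.3332*z^4 + 44.7847*z^3 + 13.1388*z^2 + 2.7664*z + 29.1279
(2) = j^2 - 5*j + 4
(3) = 0.144*a^4 - 0.05*a^3 - 4.0894*a^2 + 4.4948*a - 1.2354
(4) = d^5 + 2*d^4*o + 2*d^4 - 35*d^3*o^2 + 4*d^3*o - 35*d^3 - 70*d^2*o^2 - 70*d^2*o + 1225*d*o^2
(5) = p^5 - 89*p^3/3 + 1198*p^2/27 + 1064*p/27 + 64/9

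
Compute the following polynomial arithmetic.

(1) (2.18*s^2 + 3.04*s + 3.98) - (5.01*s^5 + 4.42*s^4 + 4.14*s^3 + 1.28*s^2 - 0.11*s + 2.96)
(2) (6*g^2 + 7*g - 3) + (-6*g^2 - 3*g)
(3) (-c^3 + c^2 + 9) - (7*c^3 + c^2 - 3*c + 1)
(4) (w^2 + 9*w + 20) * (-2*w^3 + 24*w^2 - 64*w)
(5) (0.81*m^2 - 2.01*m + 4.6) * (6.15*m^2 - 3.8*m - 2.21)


(1) = -5.01*s^5 - 4.42*s^4 - 4.14*s^3 + 0.9*s^2 + 3.15*s + 1.02
(2) = 4*g - 3
(3) = -8*c^3 + 3*c + 8
(4) = -2*w^5 + 6*w^4 + 112*w^3 - 96*w^2 - 1280*w
(5) = 4.9815*m^4 - 15.4395*m^3 + 34.1379*m^2 - 13.0379*m - 10.166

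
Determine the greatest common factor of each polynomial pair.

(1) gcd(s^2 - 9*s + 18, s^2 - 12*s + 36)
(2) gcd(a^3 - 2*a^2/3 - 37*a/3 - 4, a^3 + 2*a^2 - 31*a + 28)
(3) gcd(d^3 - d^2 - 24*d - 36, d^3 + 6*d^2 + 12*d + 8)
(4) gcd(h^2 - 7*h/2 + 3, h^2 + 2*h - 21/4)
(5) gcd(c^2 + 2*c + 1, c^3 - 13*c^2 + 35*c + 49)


(1) = gcd((s - 6)*(s - 3), (s - 6)^2) = s - 6
(2) = gcd((a - 4)*(a + 1/3)*(a + 3), (a - 4)*(a - 1)*(a + 7)) = a - 4
(3) = d + 2
(4) = h - 3/2
(5) = c + 1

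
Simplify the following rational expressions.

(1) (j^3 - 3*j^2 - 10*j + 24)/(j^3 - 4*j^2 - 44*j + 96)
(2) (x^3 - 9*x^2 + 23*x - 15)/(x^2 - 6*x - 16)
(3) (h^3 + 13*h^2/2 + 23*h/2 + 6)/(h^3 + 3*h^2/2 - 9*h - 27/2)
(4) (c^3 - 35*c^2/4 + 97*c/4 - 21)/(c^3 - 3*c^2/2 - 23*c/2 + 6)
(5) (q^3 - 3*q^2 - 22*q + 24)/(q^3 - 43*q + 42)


(1) = (j^2 - j - 12)/(j^2 - 2*j - 48)
(2) = (x^3 - 9*x^2 + 23*x - 15)/(x^2 - 6*x - 16)
(3) = (h^2 + 5*h + 4)/(h^2 - 9)
(4) = (4*c^2 - 19*c + 21)/(4*c^2 + 10*c - 6)
(5) = (q + 4)/(q + 7)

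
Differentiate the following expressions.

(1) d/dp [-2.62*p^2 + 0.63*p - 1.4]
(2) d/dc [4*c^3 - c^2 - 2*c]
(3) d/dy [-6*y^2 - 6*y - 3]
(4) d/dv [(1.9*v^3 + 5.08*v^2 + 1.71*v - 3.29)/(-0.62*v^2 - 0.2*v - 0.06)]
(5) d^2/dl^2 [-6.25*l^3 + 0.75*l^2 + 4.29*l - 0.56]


(1) = 0.63 - 5.24*p
(2) = 12*c^2 - 2*c - 2
(3) = -12*y - 6
(4) = (-1.178*v^4 - 0.76*v^3 - 0.2978*v^2 - 4.6892*v - 0.7606)/(0.3844*v^4 + 0.248*v^3 + 0.1144*v^2 + 0.024*v + 0.0036)
(5) = 1.5 - 37.5*l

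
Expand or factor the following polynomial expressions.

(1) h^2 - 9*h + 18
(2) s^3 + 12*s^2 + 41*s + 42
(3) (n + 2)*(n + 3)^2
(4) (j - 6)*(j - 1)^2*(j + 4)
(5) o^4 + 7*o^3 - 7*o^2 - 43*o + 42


(1) = (h - 6)*(h - 3)
(2) = (s + 2)*(s + 3)*(s + 7)
(3) = n^3 + 8*n^2 + 21*n + 18
(4) = j^4 - 4*j^3 - 19*j^2 + 46*j - 24
(5) = (o - 2)*(o - 1)*(o + 3)*(o + 7)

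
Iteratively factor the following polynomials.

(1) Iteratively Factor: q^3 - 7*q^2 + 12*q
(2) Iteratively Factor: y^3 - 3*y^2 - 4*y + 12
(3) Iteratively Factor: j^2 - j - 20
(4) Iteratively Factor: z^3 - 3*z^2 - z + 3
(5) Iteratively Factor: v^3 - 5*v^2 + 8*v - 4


(1) = (q - 3)*(q^2 - 4*q) = q*(q - 3)*(q - 4)
(2) = (y - 3)*(y^2 - 4) = (y - 3)*(y + 2)*(y - 2)
(3) = (j + 4)*(j - 5)
(4) = (z - 1)*(z^2 - 2*z - 3) = (z - 1)*(z + 1)*(z - 3)
(5) = (v - 2)*(v^2 - 3*v + 2) = (v - 2)*(v - 1)*(v - 2)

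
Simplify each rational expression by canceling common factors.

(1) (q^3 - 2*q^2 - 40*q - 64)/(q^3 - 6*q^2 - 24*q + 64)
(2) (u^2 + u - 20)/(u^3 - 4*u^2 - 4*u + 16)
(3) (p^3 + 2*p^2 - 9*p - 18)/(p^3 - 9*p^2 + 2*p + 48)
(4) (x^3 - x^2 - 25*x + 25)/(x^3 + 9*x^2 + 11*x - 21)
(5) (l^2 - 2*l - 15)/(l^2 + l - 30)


(1) = (q + 2)/(q - 2)
(2) = (u + 5)/(u^2 - 4)
(3) = (p + 3)/(p - 8)
(4) = (x^2 - 25)/(x^2 + 10*x + 21)
(5) = (l + 3)/(l + 6)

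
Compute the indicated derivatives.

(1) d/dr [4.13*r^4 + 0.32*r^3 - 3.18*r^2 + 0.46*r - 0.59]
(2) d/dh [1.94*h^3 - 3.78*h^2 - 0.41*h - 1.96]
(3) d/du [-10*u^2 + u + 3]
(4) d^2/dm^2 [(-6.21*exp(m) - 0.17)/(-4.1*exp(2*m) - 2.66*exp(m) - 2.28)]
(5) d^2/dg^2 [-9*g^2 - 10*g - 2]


(1) = 16.52*r^3 + 0.96*r^2 - 6.36*r + 0.46
(2) = 5.82*h^2 - 7.56*h - 0.41
(3) = 1 - 20*u
(4) = (104.3901*exp(4*m) - 56.29546*exp(3*m) - 342.74442*exp(2*m) - 42.816196*exp(m) + 31.251048)*exp(m)/(68.921*exp(6*m) + 134.1438*exp(5*m) + 202.01028*exp(4*m) + 168.015176*exp(3*m) + 112.337424*exp(2*m) + 41.483232*exp(m) + 11.852352)
(5) = -18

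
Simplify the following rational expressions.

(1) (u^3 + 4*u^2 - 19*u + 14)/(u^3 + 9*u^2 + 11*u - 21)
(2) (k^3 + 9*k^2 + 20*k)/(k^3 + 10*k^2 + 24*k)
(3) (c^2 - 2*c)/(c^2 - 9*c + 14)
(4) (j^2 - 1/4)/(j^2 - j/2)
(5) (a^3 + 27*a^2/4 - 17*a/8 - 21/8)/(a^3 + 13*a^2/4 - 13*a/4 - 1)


(1) = (u - 2)/(u + 3)
(2) = (k + 5)/(k + 6)
(3) = c/(c - 7)
(4) = (2*j + 1)/(2*j)
(5) = (8*a^3 + 54*a^2 - 17*a - 21)/(8*a^3 + 26*a^2 - 26*a - 8)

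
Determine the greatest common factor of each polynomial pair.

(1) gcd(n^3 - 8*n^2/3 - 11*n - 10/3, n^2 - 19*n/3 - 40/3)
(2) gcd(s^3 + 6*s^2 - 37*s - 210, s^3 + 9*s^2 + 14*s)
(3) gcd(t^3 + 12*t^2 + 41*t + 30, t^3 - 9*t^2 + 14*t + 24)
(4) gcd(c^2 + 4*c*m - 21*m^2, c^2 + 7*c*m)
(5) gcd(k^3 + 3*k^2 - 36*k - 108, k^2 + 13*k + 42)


(1) = gcd((n - 5)*(n + 1/3)*(n + 2), (n - 8)*(n + 5/3)) = 1
(2) = gcd((s - 6)*(s + 5)*(s + 7), s*(s + 2)*(s + 7)) = s + 7
(3) = t + 1
(4) = c + 7*m
(5) = k + 6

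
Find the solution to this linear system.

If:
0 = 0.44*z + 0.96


Then:
z = -2.18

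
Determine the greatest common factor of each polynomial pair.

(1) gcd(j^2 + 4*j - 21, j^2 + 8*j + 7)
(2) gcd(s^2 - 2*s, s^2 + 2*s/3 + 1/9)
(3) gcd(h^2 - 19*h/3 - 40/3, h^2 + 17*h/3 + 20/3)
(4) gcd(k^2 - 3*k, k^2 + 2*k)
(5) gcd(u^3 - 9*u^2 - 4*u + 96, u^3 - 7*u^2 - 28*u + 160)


(1) = gcd((j - 3)*(j + 7), (j + 1)*(j + 7)) = j + 7
(2) = gcd(s*(s - 2), (s + 1/3)^2) = 1
(3) = h + 5/3
(4) = k
(5) = gcd((u - 8)*(u - 4)*(u + 3), (u - 8)*(u - 4)*(u + 5)) = u^2 - 12*u + 32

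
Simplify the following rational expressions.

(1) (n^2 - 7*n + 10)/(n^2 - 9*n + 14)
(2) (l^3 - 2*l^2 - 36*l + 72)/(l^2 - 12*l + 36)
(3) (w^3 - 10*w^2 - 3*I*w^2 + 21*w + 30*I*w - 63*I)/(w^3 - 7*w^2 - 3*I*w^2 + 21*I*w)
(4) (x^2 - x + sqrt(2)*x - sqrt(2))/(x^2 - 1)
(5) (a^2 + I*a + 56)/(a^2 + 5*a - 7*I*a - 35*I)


(1) = (n - 5)/(n - 7)
(2) = (l^2 + 4*l - 12)/(l - 6)
(3) = (w - 3)/w
(4) = (x + sqrt(2))/(x + 1)
(5) = (a + 8*I)/(a + 5)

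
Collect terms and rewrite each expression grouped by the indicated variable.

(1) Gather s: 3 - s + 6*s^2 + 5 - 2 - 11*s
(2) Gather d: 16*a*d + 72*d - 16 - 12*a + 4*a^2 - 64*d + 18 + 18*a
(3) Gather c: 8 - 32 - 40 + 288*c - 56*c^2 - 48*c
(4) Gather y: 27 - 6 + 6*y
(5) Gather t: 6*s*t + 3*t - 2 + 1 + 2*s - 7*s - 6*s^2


(1) = 6*s^2 - 12*s + 6
(2) = 4*a^2 + 6*a + d*(16*a + 8) + 2
(3) = -56*c^2 + 240*c - 64
(4) = 6*y + 21
(5) = -6*s^2 - 5*s + t*(6*s + 3) - 1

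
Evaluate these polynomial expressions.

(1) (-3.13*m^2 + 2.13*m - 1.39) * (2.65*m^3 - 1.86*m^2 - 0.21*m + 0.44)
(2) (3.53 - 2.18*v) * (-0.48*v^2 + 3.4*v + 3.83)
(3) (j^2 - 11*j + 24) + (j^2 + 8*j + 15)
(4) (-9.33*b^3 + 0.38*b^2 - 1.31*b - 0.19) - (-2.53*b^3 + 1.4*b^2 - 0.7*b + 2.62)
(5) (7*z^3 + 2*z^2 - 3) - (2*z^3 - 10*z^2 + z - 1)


(1) = -8.2945*m^5 + 11.4663*m^4 - 6.988*m^3 + 0.7609*m^2 + 1.2291*m - 0.6116
(2) = 1.0464*v^3 - 9.1064*v^2 + 3.6526*v + 13.5199
(3) = 2*j^2 - 3*j + 39
(4) = -6.8*b^3 - 1.02*b^2 - 0.61*b - 2.81
(5) = 5*z^3 + 12*z^2 - z - 2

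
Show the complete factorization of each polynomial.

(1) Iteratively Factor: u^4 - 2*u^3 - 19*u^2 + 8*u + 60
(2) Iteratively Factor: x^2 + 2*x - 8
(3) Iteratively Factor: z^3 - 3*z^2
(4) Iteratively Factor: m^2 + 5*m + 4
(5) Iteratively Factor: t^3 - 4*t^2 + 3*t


(1) = (u - 2)*(u^3 - 19*u - 30) = (u - 5)*(u - 2)*(u^2 + 5*u + 6) = (u - 5)*(u - 2)*(u + 2)*(u + 3)
(2) = (x + 4)*(x - 2)
(3) = (z - 3)*(z^2) = z*(z - 3)*(z)
(4) = (m + 4)*(m + 1)
(5) = (t - 1)*(t^2 - 3*t) = (t - 3)*(t - 1)*(t)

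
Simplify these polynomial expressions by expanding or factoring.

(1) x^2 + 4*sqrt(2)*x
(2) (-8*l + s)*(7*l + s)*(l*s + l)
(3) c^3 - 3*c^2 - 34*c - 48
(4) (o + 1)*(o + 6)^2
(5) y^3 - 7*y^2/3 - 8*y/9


(1) = x*(x + 4*sqrt(2))
(2) = -56*l^3*s - 56*l^3 - l^2*s^2 - l^2*s + l*s^3 + l*s^2
(3) = (c - 8)*(c + 2)*(c + 3)
(4) = o^3 + 13*o^2 + 48*o + 36
(5) = y*(y - 8/3)*(y + 1/3)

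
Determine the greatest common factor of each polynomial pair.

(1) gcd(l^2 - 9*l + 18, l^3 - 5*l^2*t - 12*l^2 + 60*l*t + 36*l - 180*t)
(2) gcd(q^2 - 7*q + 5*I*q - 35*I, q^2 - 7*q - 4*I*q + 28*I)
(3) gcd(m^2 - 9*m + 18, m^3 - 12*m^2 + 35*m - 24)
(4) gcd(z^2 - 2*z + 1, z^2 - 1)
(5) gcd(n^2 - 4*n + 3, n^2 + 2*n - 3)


(1) = gcd((l - 6)*(l - 3), (l - 6)^2*(l - 5*t)) = l - 6
(2) = gcd((q - 7)*(q + 5*I), (q - 7)*(q - 4*I)) = q - 7
(3) = gcd((m - 6)*(m - 3), (m - 8)*(m - 3)*(m - 1)) = m - 3
(4) = gcd((z - 1)^2, (z - 1)*(z + 1)) = z - 1
(5) = gcd((n - 3)*(n - 1), (n - 1)*(n + 3)) = n - 1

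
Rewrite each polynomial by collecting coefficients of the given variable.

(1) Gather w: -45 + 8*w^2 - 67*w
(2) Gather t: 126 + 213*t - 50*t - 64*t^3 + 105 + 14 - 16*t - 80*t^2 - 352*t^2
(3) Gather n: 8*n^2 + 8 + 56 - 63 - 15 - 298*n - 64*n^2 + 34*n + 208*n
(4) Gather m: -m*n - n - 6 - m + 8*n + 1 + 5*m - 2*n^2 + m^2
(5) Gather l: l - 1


(1) = 8*w^2 - 67*w - 45
(2) = -64*t^3 - 432*t^2 + 147*t + 245
(3) = -56*n^2 - 56*n - 14
(4) = m^2 + m*(4 - n) - 2*n^2 + 7*n - 5
(5) = l - 1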